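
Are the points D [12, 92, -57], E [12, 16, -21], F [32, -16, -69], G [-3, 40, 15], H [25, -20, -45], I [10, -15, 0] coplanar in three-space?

The plane through D, E, F has normal n = DE × DF = (4800, 720, 1520) and equation n·P = 37200.
Checking the remaining points: n·G = 37200, n·H = 37200, n·I = 37200.
All equal 37200, so all 6 points lie in one plane.

Yes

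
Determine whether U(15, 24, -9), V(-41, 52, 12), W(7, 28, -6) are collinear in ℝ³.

UV = (-56, 28, 21), UW = (-8, 4, 3).
UV × UW = (0, 0, 0).
The cross product vanishes, so the three points are collinear.

Yes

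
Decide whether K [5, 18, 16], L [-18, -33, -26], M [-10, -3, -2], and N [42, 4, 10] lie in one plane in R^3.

The four points are coplanar iff the 3×3 determinant with rows KL, KM, KN is zero.
Rows: (-23, -51, -42), (-15, -21, -18), (37, -14, -6).
Expanding along the first row: (-23)(-126) − (-51)(756) + (-42)(987) = 0.
Zero determinant ⇒ coplanar.

Yes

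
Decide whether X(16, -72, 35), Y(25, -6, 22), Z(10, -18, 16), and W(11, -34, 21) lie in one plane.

With X as base: XY = (9, 66, -13), XZ = (-6, 54, -19), XW = (-5, 38, -14).
XZ × XW = (-34, 11, 42).
XY · (XZ × XW) = -126.
Since -126 ≠ 0, the four points are not coplanar.

No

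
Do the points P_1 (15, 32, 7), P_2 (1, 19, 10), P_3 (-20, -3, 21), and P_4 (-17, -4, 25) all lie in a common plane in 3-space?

The four points are coplanar iff the 3×3 determinant with rows P_1P_2, P_1P_3, P_1P_4 is zero.
Rows: (-14, -13, 3), (-35, -35, 14), (-32, -36, 18).
Expanding along the first row: (-14)(-126) − (-13)(-182) + (3)(140) = -182.
Nonzero ⇒ not coplanar.

No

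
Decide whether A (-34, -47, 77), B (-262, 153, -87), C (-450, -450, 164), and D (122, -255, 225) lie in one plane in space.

The four points are coplanar iff the 3×3 determinant with rows AB, AC, AD is zero.
Rows: (-228, 200, -164), (-416, -403, 87), (156, -208, 148).
Expanding along the first row: (-228)(-41548) − (200)(-75140) + (-164)(149396) = 0.
Zero determinant ⇒ coplanar.

Yes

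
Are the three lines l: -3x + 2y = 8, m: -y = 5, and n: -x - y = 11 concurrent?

Yes

Intersecting l and m: solving the 2×2 system gives (x, y) = (-6, -5).
Substitute into n: (-1)(-6) + (-1)(-5) = 11.
This equals 11, so (-6, -5) lies on all three lines and they are concurrent.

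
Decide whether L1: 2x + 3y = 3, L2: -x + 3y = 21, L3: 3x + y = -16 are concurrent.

No

Intersecting L1 and L2: solving the 2×2 system gives (x, y) = (-6, 5).
Substitute into L3: (3)(-6) + (1)(5) = -13.
But L3 requires -16 ≠ -13, so the three lines have no common point.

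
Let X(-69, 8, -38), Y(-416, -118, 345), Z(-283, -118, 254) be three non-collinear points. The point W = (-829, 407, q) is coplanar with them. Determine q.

21

A normal to the plane is n = XY × XZ = (11466, 19362, 16758).
W lies in the plane iff n · XW = 0.
This gives (16758)q + (-351918) = 0, so q = 21.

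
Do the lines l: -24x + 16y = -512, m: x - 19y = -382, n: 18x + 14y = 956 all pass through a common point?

Yes

The three lines meet at one point iff the augmented coefficient matrix [aᵢ bᵢ cᵢ] has rank < 3, i.e. its determinant vanishes.
Here the determinant is 0.
It vanishes, so the lines are concurrent at (36, 22).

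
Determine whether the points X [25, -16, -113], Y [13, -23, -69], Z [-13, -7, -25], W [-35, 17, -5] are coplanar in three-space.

A normal to the plane through X, Y, Z is n = XY × XZ = (-1012, -616, -374).
The plane has equation n·P = 26818. For W: n·W = 26818.
Equal, so W lies in the plane and all four are coplanar.

Yes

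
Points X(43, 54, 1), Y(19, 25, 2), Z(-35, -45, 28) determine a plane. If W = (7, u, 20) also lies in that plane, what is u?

The plane through X, Y, Z has equation −684x + 570y + 114z = 1482.
Substituting W: (570)u + (-2508) = 1482, so u = 7.

7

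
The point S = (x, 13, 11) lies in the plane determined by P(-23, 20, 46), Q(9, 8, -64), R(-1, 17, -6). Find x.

-21

The plane through P, Q, R has equation 294x − 756y + 168z = -14154.
Substituting S: (294)x + (-7980) = -14154, so x = -21.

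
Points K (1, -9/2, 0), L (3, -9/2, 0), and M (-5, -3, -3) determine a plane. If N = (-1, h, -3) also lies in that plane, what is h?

-3

A normal to the plane is n = KL × KM = (0, 6, 3).
N lies in the plane iff n · KN = 0.
This gives (6)h + (18) = 0, so h = -3.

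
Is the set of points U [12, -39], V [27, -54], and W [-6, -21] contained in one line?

Yes

UV = (15, -15), UW = (-18, 18).
Checking proportionality: UW = -6/5·UV, so the vectors are parallel and the points are collinear.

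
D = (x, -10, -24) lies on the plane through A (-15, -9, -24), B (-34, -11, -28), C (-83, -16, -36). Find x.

-26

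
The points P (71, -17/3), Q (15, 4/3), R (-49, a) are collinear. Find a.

Collinearity: (R − P) must be parallel to (Q − P) = (-56, 7).
Cross-multiplying the components: (a − (-17/3))·(-56) = (-120)·(7).
Solving gives a = 28/3.

28/3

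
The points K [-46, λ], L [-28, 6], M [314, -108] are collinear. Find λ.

The three points are collinear iff det[KL; KM] = 0.
This determinant is linear in λ: (342)λ + (-4104) = 0, so λ = 12.

12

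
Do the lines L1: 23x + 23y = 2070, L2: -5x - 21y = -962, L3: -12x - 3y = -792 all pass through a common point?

Intersecting L1 and L2: solving the 2×2 system gives (x, y) = (58, 32).
Substitute into L3: (-12)(58) + (-3)(32) = -792.
This equals -792, so (58, 32) lies on all three lines and they are concurrent.

Yes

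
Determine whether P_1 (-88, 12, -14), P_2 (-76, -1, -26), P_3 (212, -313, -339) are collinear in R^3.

P_1P_2 = (12, -13, -12), P_1P_3 = (300, -325, -325).
Comparing components 2 and 3: (-13)(-325) − (-12)(-325) = 325 ≠ 0, so P_1P_2 and P_1P_3 are not parallel and the points are not collinear.

No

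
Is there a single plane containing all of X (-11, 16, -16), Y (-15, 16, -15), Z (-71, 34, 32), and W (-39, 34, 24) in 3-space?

A normal to the plane through X, Y, Z is n = XY × XZ = (-18, 132, -72).
The plane has equation n·P = 3462. For W: n·W = 3462.
Equal, so W lies in the plane and all four are coplanar.

Yes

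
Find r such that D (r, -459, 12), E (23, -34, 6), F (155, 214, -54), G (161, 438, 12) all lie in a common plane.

Coplanarity ⇔ det[DE; DF; DG] = 0.
Expanding, this is linear in r: (-29808)r + (-3338496) = 0.
So r = -112.

-112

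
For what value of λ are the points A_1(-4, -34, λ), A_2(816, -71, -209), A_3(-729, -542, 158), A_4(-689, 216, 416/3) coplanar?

-18

The points are coplanar iff A_1A_2 · (A_1A_3 × A_1A_4) = 0.
Expanding, this is linear in λ: (1152270)λ + (20740860) = 0.
So λ = -18.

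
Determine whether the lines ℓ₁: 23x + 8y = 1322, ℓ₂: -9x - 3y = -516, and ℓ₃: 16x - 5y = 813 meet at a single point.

Intersecting ℓ₁ and ℓ₂: solving the 2×2 system gives (x, y) = (54, 10).
Substitute into ℓ₃: (16)(54) + (-5)(10) = 814.
But ℓ₃ requires 813 ≠ 814, so the three lines have no common point.

No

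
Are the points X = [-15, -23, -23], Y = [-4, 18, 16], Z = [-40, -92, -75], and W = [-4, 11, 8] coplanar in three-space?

No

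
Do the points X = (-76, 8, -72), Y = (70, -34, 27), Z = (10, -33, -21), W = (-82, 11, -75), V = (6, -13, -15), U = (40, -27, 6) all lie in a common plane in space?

The plane through X, Y, Z has normal n = XY × XZ = (1917, 1068, -2374) and equation n·P = 33780.
Checking the remaining points: n·W = 32604, n·V = 33228, n·U = 33600.
Since n·W = 32604 ≠ 33780, W is off the plane and the points are not all coplanar.

No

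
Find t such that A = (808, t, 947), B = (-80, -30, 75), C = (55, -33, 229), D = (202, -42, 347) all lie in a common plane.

Coplanarity ⇔ det[AB; AC; AD] = 0.
Expanding, this is linear in t: (-6708)t + (-442728) = 0.
So t = -66.

-66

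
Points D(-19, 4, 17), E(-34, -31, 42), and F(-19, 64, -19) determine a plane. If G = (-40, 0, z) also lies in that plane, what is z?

A normal to the plane is n = DE × DF = (-240, -540, -900).
G lies in the plane iff n · DG = 0.
This gives (-900)z + (22500) = 0, so z = 25.

25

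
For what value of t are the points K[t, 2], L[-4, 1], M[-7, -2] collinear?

-3

The three points are collinear iff det[KL; KM] = 0.
This determinant is linear in t: (3)t + (9) = 0, so t = -3.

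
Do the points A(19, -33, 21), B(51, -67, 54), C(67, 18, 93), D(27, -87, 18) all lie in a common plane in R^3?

No

With A as base: AB = (32, -34, 33), AC = (48, 51, 72), AD = (8, -54, -3).
AC × AD = (3735, 720, -3000).
AB · (AC × AD) = -3960.
Since -3960 ≠ 0, the four points are not coplanar.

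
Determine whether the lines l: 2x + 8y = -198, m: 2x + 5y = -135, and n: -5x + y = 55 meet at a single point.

Lines aᵢx + bᵢy = cᵢ with pairwise distinct directions are concurrent exactly when det[aᵢ bᵢ cᵢ] = 0.
Here the determinant is -6.
Nonzero, so no common point exists.

No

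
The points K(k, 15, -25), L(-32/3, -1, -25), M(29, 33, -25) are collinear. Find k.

8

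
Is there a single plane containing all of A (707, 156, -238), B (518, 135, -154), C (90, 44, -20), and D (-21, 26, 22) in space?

Yes

With A as base: AB = (-189, -21, 84), AC = (-617, -112, 218), AD = (-728, -130, 260).
AC × AD = (-780, 1716, -1326).
AB · (AC × AD) = 0.
The scalar triple product vanishes, so the four points are coplanar.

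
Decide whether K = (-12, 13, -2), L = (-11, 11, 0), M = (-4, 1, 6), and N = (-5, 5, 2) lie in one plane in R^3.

A normal to the plane through K, L, M is n = KL × KM = (8, 8, 4).
The plane has equation n·P = 0. For N: n·N = 8.
8 ≠ 0, so N is off the plane.

No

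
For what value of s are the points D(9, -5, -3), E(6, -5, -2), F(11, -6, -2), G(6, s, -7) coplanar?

Normal to plane DEF: n = (1, 5, 3); plane equation n·P = -25.
Requiring n·G = -25: (5)s + (-15) = -25.
So s = -2.

-2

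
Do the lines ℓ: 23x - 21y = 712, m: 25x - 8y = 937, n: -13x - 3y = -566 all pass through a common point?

The three lines meet at one point iff the augmented coefficient matrix [aᵢ bᵢ cᵢ] has rank < 3, i.e. its determinant vanishes.
Here the determinant is 0.
It vanishes, so the lines are concurrent at (41, 11).

Yes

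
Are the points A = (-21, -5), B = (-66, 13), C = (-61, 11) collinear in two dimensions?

AB = (-45, 18), AC = (-40, 16).
Checking proportionality: AC = 8/9·AB, so the vectors are parallel and the points are collinear.

Yes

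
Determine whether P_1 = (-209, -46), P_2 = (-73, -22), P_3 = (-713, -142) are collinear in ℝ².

No

P_1P_2 = (136, 24), P_1P_3 = (-504, -96).
det[P_1P_2; P_1P_3] = (136)(-96) − (24)(-504) = -960.
The determinant is nonzero, so they are not collinear.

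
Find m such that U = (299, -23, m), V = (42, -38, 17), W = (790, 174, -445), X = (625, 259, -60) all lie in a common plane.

-266

The points are coplanar iff UV · (UW × UX) = 0.
Expanding, this is linear in m: (-98560)m + (-26216960) = 0.
So m = -266.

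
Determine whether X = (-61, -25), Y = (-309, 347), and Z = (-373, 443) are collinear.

XY = (-248, 372), XZ = (-312, 468).
Twice the signed area of △XYZ is (-248)(468) − (372)(-312) = 0.
The triangle is degenerate (zero area), so the points are collinear.

Yes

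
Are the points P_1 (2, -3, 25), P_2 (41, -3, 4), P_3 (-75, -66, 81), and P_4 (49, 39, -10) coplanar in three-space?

With P_1 as base: P_1P_2 = (39, 0, -21), P_1P_3 = (-77, -63, 56), P_1P_4 = (47, 42, -35).
P_1P_3 × P_1P_4 = (-147, -63, -273).
P_1P_2 · (P_1P_3 × P_1P_4) = 0.
The scalar triple product vanishes, so the four points are coplanar.

Yes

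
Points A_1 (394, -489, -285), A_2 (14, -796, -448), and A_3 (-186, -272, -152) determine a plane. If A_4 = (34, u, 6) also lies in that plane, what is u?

20

Coplanarity requires A_1A_2 · (A_1A_3 × A_1A_4) = 0.
A_1A_2 = (-380, -307, -163), A_1A_3 = (-580, 217, 133); the triple product is linear in u with coefficient 145080 and constant term -2901600.
Setting it to zero: u = 20.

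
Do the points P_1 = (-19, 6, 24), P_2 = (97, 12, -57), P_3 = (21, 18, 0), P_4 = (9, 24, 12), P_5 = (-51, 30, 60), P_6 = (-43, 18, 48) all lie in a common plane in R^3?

The plane through P_1, P_2, P_3 has normal n = P_1P_2 × P_1P_3 = (828, -456, 1152) and equation n·P = 9180.
Checking the remaining points: n·P_4 = 10332, n·P_5 = 13212, n·P_6 = 11484.
Since n·P_4 = 10332 ≠ 9180, P_4 is off the plane and the points are not all coplanar.

No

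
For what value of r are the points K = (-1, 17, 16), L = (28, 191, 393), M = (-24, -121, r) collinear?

-283

Direction KL = (29, 174, 377). From the x-coordinate of M, the parameter along the line is τ = (-24 − (-1))/29 = -23/29.
Then r = 16 + (-23/29)·(377) = -283.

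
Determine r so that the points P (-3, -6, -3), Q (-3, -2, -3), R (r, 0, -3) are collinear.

Direction PQ = (0, 4, 0). From the y-coordinate of R, the parameter along the line is τ = (0 − (-6))/4 = 3/2.
Then r = (-3) + 3/2·(0) = -3.

-3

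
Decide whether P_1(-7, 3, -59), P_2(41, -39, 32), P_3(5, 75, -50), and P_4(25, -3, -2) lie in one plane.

A normal to the plane through P_1, P_2, P_3 is n = P_1P_2 × P_1P_3 = (-6930, 660, 3960).
The plane has equation n·P = -183150. For P_4: n·P_4 = -183150.
Equal, so P_4 lies in the plane and all four are coplanar.

Yes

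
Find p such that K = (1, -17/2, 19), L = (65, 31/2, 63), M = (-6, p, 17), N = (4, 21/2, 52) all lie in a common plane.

Normal to plane KLN: n = (-44, -1980, 1144); plane equation n·P = 38522.
Requiring n·M = 38522: (-1980)p + (19712) = 38522.
So p = -19/2.

-19/2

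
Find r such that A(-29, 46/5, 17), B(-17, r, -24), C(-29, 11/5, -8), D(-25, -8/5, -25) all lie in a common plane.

3/5

Normal to plane ACD: n = (24, -100, 28); plane equation n·P = -1140.
Requiring n·B = -1140: (-100)r + (-1080) = -1140.
So r = 3/5.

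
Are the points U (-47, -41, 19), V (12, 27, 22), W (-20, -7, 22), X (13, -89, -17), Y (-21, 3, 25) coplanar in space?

No

The plane through U, V, W has normal n = UV × UW = (102, -96, 170) and equation n·P = 2372.
Checking the remaining points: n·X = 6980, n·Y = 1820.
Since n·X = 6980 ≠ 2372, X is off the plane and the points are not all coplanar.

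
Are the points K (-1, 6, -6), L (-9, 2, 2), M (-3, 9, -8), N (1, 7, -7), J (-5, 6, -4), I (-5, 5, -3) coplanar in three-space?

No

The plane through K, L, M has normal n = KL × KM = (-16, -32, -32) and equation n·P = 16.
Checking the remaining points: n·N = -16, n·J = 16, n·I = 16.
Since n·N = -16 ≠ 16, N is off the plane and the points are not all coplanar.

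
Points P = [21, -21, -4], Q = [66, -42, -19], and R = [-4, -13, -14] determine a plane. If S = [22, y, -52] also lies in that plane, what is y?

-31

The plane through P, Q, R has equation 330x + 825y − 165z = -9735.
Substituting S: (825)y + (15840) = -9735, so y = -31.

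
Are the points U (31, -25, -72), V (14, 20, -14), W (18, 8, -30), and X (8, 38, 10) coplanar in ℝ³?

Yes

A normal to the plane through U, V, W is n = UV × UW = (-24, -40, 24).
The plane has equation n·P = -1472. For X: n·X = -1472.
Equal, so X lies in the plane and all four are coplanar.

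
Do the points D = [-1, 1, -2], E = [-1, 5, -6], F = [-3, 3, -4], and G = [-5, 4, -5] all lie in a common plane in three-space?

The four points are coplanar iff the 3×3 determinant with rows DE, DF, DG is zero.
Rows: (0, 4, -4), (-2, 2, -2), (-4, 3, -3).
Expanding along the first row: (0)(0) − (4)(-2) + (-4)(2) = 0.
Zero determinant ⇒ coplanar.

Yes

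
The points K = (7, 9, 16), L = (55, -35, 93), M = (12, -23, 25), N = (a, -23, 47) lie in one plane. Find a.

26

Normal to plane KLM: n = (2068, -47, -1316); plane equation n·P = -7003.
Requiring n·N = -7003: (2068)a + (-60771) = -7003.
So a = 26.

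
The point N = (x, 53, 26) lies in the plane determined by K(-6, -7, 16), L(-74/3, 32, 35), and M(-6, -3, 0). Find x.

The plane through K, L, M has equation −700x − (896/3)y − (224/3)z = 5096.
Substituting N: (-700)x + (-53312/3) = 5096, so x = -98/3.

-98/3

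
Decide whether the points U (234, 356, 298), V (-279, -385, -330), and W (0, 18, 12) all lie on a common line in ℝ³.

No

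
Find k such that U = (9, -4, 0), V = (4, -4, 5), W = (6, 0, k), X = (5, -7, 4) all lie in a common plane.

3

Normal to plane UVX: n = (15, 0, 15); plane equation n·P = 135.
Requiring n·W = 135: (15)k + (90) = 135.
So k = 3.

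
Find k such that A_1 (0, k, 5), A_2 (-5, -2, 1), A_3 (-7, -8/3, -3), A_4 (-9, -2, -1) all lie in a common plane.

-5/3

Coplanarity ⇔ det[A_1A_2; A_1A_3; A_1A_4] = 0.
Expanding, this is linear in k: (-12)k + (-20) = 0.
So k = -5/3.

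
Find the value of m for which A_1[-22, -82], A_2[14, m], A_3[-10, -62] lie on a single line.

-22

The three points are collinear iff det[A_1A_2; A_1A_3] = 0.
This determinant is linear in m: (-12)m + (-264) = 0, so m = -22.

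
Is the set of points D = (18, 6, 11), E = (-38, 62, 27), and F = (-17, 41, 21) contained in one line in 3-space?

DE = (-56, 56, 16), DF = (-35, 35, 10).
Each component of DF is 5/8 times the corresponding component of DE, so DF = 5/8·DE and the points are collinear.

Yes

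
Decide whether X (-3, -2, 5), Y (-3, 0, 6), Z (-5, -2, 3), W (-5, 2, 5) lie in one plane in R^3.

With X as base: XY = (0, 2, 1), XZ = (-2, 0, -2), XW = (-2, 4, 0).
XZ × XW = (8, 4, -8).
XY · (XZ × XW) = 0.
The scalar triple product vanishes, so the four points are coplanar.

Yes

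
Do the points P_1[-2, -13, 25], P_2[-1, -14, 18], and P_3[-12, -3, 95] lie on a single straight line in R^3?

P_1P_2 = (1, -1, -7), P_1P_3 = (-10, 10, 70).
P_1P_2 × P_1P_3 = (0, 0, 0).
The cross product vanishes, so the three points are collinear.

Yes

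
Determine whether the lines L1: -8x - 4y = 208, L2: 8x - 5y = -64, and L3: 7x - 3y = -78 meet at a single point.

Yes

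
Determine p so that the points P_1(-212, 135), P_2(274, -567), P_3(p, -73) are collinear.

Collinearity: (P_3 − P_1) must be parallel to (P_2 − P_1) = (486, -702).
Cross-multiplying the components: (p − (-212))·(-702) = (-208)·(486).
Solving gives p = -68.

-68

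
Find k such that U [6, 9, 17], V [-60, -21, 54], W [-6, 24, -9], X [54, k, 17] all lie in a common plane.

14

Coplanarity ⇔ det[UV; UW; UX] = 0.
Expanding, this is linear in k: (-2160)k + (30240) = 0.
So k = 14.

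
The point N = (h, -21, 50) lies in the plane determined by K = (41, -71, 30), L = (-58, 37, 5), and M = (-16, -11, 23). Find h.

The plane through K, L, M has equation 744x + 732y + 216z = -14988.
Substituting N: (744)h + (-4572) = -14988, so h = -14.

-14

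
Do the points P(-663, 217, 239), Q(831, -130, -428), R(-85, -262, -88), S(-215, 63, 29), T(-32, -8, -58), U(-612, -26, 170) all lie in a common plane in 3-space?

The plane through P, Q, R has normal n = PQ × PR = (-206024, 103012, -515060) and equation n·X = 35848176.
Checking the remaining points: n·S = 35848176, n·T = 35642152, n·U = 35848176.
Since n·T = 35642152 ≠ 35848176, T is off the plane and the points are not all coplanar.

No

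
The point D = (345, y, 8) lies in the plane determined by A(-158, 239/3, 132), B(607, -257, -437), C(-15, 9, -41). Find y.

Coplanarity requires AB · (AC × AD) = 0.
AB = (765, -1010/3, -569), AC = (143, -212/3, -173); the triple product is linear in y with coefficient 50978 and constant term 17230564/3.
Setting it to zero: y = -338/3.

-338/3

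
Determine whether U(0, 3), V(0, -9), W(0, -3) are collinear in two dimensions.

Yes

UV = (0, -12), UW = (0, -6).
det[UV; UW] = (0)(-6) − (-12)(0) = 0.
The determinant is zero, so the points are collinear.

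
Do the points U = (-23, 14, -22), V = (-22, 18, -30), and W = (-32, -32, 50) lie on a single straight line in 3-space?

No

UV = (1, 4, -8), UW = (-9, -46, 72).
Comparing components 2 and 3: (4)(72) − (-8)(-46) = -80 ≠ 0, so UV and UW are not parallel and the points are not collinear.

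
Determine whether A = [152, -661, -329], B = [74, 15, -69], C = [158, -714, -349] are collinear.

No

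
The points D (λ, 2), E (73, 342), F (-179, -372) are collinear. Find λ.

Collinearity: (D − E) must be parallel to (F − E) = (-252, -714).
Cross-multiplying the components: (λ − 73)·(-714) = (-340)·(-252).
Solving gives λ = -47.

-47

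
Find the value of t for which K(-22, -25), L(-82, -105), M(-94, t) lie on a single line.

-121

The three points are collinear iff det[KL; KM] = 0.
This determinant is linear in t: (-60)t + (-7260) = 0, so t = -121.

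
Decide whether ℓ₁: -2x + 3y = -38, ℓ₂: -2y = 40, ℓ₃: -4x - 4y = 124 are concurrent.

Yes

Intersecting ℓ₁ and ℓ₂: solving the 2×2 system gives (x, y) = (-11, -20).
Substitute into ℓ₃: (-4)(-11) + (-4)(-20) = 124.
This equals 124, so (-11, -20) lies on all three lines and they are concurrent.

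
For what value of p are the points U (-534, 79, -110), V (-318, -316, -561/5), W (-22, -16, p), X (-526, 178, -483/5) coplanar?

Normal to plane UVX: n = (-25376/5, -2912, 24544); plane equation n·P = -1098656/5.
Requiring n·W = -1098656/5: (24544)p + (791232/5) = -1098656/5.
So p = -77/5.

-77/5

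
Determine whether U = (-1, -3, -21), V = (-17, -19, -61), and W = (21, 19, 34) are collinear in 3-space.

Yes

UV = (-16, -16, -40), UW = (22, 22, 55).
Each component of UW is -11/8 times the corresponding component of UV, so UW = -11/8·UV and the points are collinear.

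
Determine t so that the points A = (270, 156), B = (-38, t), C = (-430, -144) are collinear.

The three points are collinear iff det[AB; AC] = 0.
This determinant is linear in t: (700)t + (-16800) = 0, so t = 24.

24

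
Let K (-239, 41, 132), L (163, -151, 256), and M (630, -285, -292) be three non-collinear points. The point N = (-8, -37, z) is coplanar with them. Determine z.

-48

The plane through K, L, M has equation 121832x + 278204y + 35796z = -12986412.
Substituting N: (35796)z + (-11268204) = -12986412, so z = -48.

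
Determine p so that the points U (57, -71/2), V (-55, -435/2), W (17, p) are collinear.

Collinearity: (W − U) must be parallel to (V − U) = (-112, -182).
Cross-multiplying the components: (p − (-71/2))·(-112) = (-40)·(-182).
Solving gives p = -201/2.

-201/2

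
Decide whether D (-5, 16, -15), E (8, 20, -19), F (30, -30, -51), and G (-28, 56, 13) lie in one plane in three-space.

Yes

The four points are coplanar iff the 3×3 determinant with rows DE, DF, DG is zero.
Rows: (13, 4, -4), (35, -46, -36), (-23, 40, 28).
Expanding along the first row: (13)(152) − (4)(152) + (-4)(342) = 0.
Zero determinant ⇒ coplanar.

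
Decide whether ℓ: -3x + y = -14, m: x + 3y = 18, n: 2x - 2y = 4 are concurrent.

Intersecting ℓ and m: solving the 2×2 system gives (x, y) = (6, 4).
Substitute into n: (2)(6) + (-2)(4) = 4.
This equals 4, so (6, 4) lies on all three lines and they are concurrent.

Yes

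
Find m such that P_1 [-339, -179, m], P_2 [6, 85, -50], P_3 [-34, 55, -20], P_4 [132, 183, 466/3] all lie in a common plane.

-241

The points are coplanar iff P_1P_2 · (P_1P_3 × P_1P_4) = 0.
Expanding, this is linear in m: (140)m + (33740) = 0.
So m = -241.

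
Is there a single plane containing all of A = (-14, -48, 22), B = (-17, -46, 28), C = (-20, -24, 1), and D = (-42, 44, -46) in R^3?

A normal to the plane through A, B, C is n = AB × AC = (-186, -99, -60).
The plane has equation n·P = 6036. For D: n·D = 6216.
6216 ≠ 6036, so D is off the plane.

No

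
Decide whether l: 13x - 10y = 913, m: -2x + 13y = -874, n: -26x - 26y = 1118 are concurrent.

Yes

Lines aᵢx + bᵢy = cᵢ with pairwise distinct directions are concurrent exactly when det[aᵢ bᵢ cᵢ] = 0.
Here the determinant is 0.
It vanishes, so the lines are concurrent at (21, -64).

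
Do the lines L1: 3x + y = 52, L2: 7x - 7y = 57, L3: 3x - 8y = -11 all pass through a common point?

Intersecting L1 and L2: solving the 2×2 system gives (x, y) = (421/28, 193/28).
Substitute into L3: (3)(421/28) + (-8)(193/28) = -281/28.
But L3 requires -11 ≠ -281/28, so the three lines have no common point.

No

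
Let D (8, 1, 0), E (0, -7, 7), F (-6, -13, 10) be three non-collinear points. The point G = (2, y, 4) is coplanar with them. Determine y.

-5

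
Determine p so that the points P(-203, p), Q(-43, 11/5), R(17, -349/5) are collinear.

971/5

The three points are collinear iff det[PQ; PR] = 0.
This determinant is linear in p: (60)p + (-11652) = 0, so p = 971/5.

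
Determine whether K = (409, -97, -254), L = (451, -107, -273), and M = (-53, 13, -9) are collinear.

No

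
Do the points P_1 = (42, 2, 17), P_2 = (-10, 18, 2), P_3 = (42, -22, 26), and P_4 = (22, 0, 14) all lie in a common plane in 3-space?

The four points are coplanar iff the 3×3 determinant with rows P_1P_2, P_1P_3, P_1P_4 is zero.
Rows: (-52, 16, -15), (0, -24, 9), (-20, -2, -3).
Expanding along the first row: (-52)(90) − (16)(180) + (-15)(-480) = -360.
Nonzero ⇒ not coplanar.

No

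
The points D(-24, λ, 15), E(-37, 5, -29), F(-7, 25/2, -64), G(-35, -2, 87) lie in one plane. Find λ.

The points are coplanar iff DE · (DF × DG) = 0.
Expanding, this is linear in λ: (3550)λ + (-15975) = 0.
So λ = 9/2.

9/2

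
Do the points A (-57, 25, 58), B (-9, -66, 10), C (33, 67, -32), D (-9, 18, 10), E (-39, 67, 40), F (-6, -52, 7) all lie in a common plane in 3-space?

Yes

The plane through A, B, C has normal n = AB × AC = (10206, 0, 10206) and equation n·P = 10206.
Checking the remaining points: n·D = 10206, n·E = 10206, n·F = 10206.
All equal 10206, so all 6 points lie in one plane.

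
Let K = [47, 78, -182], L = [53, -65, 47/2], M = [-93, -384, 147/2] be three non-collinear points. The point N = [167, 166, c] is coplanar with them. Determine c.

17/2

The plane through K, L, M has equation (116809/2)x − 30303y − 22792z = 9059043/2.
Substituting N: (-22792)c + (9446507/2) = 9059043/2, so c = 17/2.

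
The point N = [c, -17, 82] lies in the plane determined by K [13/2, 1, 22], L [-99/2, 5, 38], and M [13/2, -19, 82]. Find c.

The plane through K, L, M has equation 560x + 3360y + 1120z = 31640.
Substituting N: (560)c + (34720) = 31640, so c = -11/2.

-11/2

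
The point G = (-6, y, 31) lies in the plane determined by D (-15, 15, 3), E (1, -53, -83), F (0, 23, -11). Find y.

Coplanarity requires DE · (DF × DG) = 0.
DE = (16, -68, -86), DF = (15, 8, -14); the triple product is linear in y with coefficient -1066 and constant term 62894.
Setting it to zero: y = 59.

59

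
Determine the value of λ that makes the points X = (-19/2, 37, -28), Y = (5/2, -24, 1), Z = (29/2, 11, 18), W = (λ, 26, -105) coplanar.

Normal to plane XYZ: n = (-2052, 144, 1152); plane equation n·P = -7434.
Requiring n·W = -7434: (-2052)λ + (-117216) = -7434.
So λ = -107/2.

-107/2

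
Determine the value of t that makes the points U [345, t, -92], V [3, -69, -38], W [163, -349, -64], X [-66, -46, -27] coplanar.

57

Coplanarity ⇔ det[UV; UW; UX] = 0.
Expanding, this is linear in t: (-34)t + (1938) = 0.
So t = 57.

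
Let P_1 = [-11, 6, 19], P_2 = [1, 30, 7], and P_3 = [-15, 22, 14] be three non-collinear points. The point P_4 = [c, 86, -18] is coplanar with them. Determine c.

Coplanarity requires P_1P_2 · (P_1P_3 × P_1P_4) = 0.
P_1P_2 = (12, 24, -12), P_1P_3 = (-4, 16, -5); the triple product is linear in c with coefficient 72 and constant term -1224.
Setting it to zero: c = 17.

17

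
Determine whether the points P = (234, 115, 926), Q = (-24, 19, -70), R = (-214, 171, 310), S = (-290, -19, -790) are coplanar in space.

The four points are coplanar iff the 3×3 determinant with rows PQ, PR, PS is zero.
Rows: (-258, -96, -996), (-448, 56, -616), (-524, -134, -1716).
Expanding along the first row: (-258)(-178640) − (-96)(445984) + (-996)(89376) = -114912.
Nonzero ⇒ not coplanar.

No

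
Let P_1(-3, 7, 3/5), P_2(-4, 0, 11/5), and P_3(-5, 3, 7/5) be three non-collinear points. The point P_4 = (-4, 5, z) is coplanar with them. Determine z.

1

The plane through P_1, P_2, P_3 has equation (4/5)x − (12/5)y − 10z = -126/5.
Substituting P_4: (-10)z + (-76/5) = -126/5, so z = 1.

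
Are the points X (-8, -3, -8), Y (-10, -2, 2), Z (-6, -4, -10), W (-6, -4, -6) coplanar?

A normal to the plane through X, Y, Z is n = XY × XZ = (8, 16, 0).
The plane has equation n·P = -112. For W: n·W = -112.
Equal, so W lies in the plane and all four are coplanar.

Yes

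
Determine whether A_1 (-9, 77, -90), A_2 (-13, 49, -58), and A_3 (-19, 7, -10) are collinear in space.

Yes

A_1A_2 = (-4, -28, 32), A_1A_3 = (-10, -70, 80).
A_1A_2 × A_1A_3 = (0, 0, 0).
The cross product vanishes, so the three points are collinear.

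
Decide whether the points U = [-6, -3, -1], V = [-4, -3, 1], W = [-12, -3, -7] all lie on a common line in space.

Yes

UV = (2, 0, 2), UW = (-6, 0, -6).
UV × UW = (0, 0, 0).
The cross product vanishes, so the three points are collinear.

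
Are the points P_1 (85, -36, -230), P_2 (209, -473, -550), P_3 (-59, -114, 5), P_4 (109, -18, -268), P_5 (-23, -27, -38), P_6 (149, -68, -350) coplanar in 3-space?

Yes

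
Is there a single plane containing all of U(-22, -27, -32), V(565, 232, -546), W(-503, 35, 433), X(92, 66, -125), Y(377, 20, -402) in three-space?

Yes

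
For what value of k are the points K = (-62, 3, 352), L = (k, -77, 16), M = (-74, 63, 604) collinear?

Collinearity requires KL × KM = 0; each component is linear in k.
The y-component gives (-252)k + (-11592) = 0, so k = -46.
The remaining components then also vanish.

-46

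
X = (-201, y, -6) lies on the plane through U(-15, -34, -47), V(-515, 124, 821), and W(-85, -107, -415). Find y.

-30

A normal to the plane is n = UV × UW = (5220, -244760, 47560).
X lies in the plane iff n · UX = 0.
This gives (-244760)y + (-7342800) = 0, so y = -30.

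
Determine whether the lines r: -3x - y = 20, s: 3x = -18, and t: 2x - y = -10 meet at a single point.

Yes

The three lines meet at one point iff the augmented coefficient matrix [aᵢ bᵢ cᵢ] has rank < 3, i.e. its determinant vanishes.
Here the determinant is 0.
It vanishes, so the lines are concurrent at (-6, -2).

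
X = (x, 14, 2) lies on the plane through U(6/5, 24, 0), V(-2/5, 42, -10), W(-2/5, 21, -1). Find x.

-2/5

The plane through U, V, W has equation −48x + (72/5)y + (168/5)z = 288.
Substituting X: (-48)x + (1344/5) = 288, so x = -2/5.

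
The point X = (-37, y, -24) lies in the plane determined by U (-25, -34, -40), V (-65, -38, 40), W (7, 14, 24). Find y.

-38

A normal to the plane is n = UV × UW = (-4096, 5120, -1792).
X lies in the plane iff n · UX = 0.
This gives (5120)y + (194560) = 0, so y = -38.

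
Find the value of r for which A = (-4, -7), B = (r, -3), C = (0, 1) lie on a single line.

-2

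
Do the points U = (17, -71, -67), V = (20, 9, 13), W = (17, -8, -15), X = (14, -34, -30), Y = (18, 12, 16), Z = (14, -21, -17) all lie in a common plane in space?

No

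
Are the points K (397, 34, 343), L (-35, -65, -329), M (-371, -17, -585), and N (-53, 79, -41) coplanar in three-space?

The four points are coplanar iff the 3×3 determinant with rows KL, KM, KN is zero.
Rows: (-432, -99, -672), (-768, -51, -928), (-450, 45, -384).
Expanding along the first row: (-432)(61344) − (-99)(-122688) + (-672)(-57510) = 0.
Zero determinant ⇒ coplanar.

Yes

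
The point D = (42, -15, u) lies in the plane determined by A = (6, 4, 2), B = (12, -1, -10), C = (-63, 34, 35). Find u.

-28

A normal to the plane is n = AB × AC = (195, 630, -165).
D lies in the plane iff n · AD = 0.
This gives (-165)u + (-4620) = 0, so u = -28.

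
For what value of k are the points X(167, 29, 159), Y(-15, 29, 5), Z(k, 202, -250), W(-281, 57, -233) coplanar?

Coplanarity ⇔ det[XY; XZ; XW] = 0.
Expanding, this is linear in k: (-4312)k + (-957264) = 0.
So k = -222.

-222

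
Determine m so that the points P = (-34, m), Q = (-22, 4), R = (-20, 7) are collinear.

-14

Collinearity: (P − Q) must be parallel to (R − Q) = (2, 3).
Cross-multiplying the components: (m − 4)·(2) = (-12)·(3).
Solving gives m = -14.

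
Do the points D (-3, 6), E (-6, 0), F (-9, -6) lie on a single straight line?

Yes

DE = (-3, -6), DF = (-6, -12).
det[DE; DF] = (-3)(-12) − (-6)(-6) = 0.
The determinant is zero, so the points are collinear.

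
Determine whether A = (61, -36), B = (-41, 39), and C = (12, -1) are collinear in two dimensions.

AB = (-102, 75), AC = (-49, 35).
If collinear, AC would be a scalar multiple of AB. But (-102)·(35) ≠ (75)·(-49) (difference 105), so they are not parallel; the points are not collinear.

No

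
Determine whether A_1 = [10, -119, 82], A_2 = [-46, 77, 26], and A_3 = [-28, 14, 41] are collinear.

A_1A_2 = (-56, 196, -56), A_1A_3 = (-38, 133, -41).
Comparing components 2 and 3: (196)(-41) − (-56)(133) = -588 ≠ 0, so A_1A_2 and A_1A_3 are not parallel and the points are not collinear.

No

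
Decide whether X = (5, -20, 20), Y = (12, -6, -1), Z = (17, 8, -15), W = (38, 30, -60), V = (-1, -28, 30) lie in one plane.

The plane through X, Y, Z has normal n = XY × XZ = (98, -7, 28) and equation n·P = 1190.
Checking the remaining points: n·W = 1834, n·V = 938.
Since n·W = 1834 ≠ 1190, W is off the plane and the points are not all coplanar.

No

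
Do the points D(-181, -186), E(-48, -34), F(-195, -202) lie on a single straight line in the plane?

DE = (133, 152), DF = (-14, -16).
det[DE; DF] = (133)(-16) − (152)(-14) = 0.
The determinant is zero, so the points are collinear.

Yes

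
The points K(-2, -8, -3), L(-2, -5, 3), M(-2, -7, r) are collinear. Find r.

Collinearity requires KL × KM = 0; each component is linear in r.
The x-component gives (3)r + (3) = 0, so r = -1.
The remaining components then also vanish.

-1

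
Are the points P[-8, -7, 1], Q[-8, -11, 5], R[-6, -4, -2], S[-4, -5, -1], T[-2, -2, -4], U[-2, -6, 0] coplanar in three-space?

Yes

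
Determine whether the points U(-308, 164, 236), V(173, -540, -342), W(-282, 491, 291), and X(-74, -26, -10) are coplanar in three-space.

No

With U as base: UV = (481, -704, -578), UW = (26, 327, 55), UX = (234, -190, -246).
UW × UX = (-69992, 19266, -81458).
UV · (UW × UX) = -146692.
Since -146692 ≠ 0, the four points are not coplanar.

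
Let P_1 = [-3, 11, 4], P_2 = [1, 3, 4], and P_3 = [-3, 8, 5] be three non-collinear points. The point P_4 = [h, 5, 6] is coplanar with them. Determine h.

-3

The plane through P_1, P_2, P_3 has equation −8x − 4y − 12z = -68.
Substituting P_4: (-8)h + (-92) = -68, so h = -3.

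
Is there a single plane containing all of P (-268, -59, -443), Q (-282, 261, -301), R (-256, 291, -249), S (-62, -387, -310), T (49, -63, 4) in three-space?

No

The plane through P, Q, R has normal n = PQ × PR = (12380, 4420, -8740) and equation n·X = 293200.
Checking the remaining points: n·S = 231300, n·T = 293200.
Since n·S = 231300 ≠ 293200, S is off the plane and the points are not all coplanar.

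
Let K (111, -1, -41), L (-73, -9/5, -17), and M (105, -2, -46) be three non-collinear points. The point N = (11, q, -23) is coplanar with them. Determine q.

-3/5

A normal to the plane is n = KL × KM = (28, -1064, 896/5).
N lies in the plane iff n · KN = 0.
This gives (-1064)q + (-3192/5) = 0, so q = -3/5.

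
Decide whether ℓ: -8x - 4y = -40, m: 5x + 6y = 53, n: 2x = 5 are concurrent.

No

Lines aᵢx + bᵢy = cᵢ with pairwise distinct directions are concurrent exactly when det[aᵢ bᵢ cᵢ] = 0.
Here the determinant is -84.
Nonzero, so no common point exists.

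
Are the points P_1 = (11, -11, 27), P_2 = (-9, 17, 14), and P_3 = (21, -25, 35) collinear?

No

P_1P_2 = (-20, 28, -13), P_1P_3 = (10, -14, 8).
P_1P_2 × P_1P_3 = (42, 30, 0).
The cross product is nonzero, so the points do not lie on one line.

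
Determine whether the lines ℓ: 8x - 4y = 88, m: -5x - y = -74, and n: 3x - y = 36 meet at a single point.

Intersecting ℓ and m: solving the 2×2 system gives (x, y) = (96/7, 38/7).
Substitute into n: (3)(96/7) + (-1)(38/7) = 250/7.
But n requires 36 ≠ 250/7, so the three lines have no common point.

No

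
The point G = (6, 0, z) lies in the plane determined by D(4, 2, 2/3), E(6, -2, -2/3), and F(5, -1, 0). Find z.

-2/3

The plane through D, E, F has equation −(4/3)x − 2z = -20/3.
Substituting G: (-2)z + (-8) = -20/3, so z = -2/3.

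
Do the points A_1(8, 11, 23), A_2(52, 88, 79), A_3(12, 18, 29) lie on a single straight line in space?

A_1A_2 = (44, 77, 56), A_1A_3 = (4, 7, 6).
Comparing components 2 and 3: (77)(6) − (56)(7) = 70 ≠ 0, so A_1A_2 and A_1A_3 are not parallel and the points are not collinear.

No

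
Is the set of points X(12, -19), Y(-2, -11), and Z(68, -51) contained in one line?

Yes

XY = (-14, 8), XZ = (56, -32).
Checking proportionality: XZ = -4·XY, so the vectors are parallel and the points are collinear.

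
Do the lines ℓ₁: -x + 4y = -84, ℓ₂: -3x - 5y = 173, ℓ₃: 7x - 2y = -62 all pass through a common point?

Lines aᵢx + bᵢy = cᵢ with pairwise distinct directions are concurrent exactly when det[aᵢ bᵢ cᵢ] = 0.
Here the determinant is 0.
It vanishes, so the lines are concurrent at (-16, -25).

Yes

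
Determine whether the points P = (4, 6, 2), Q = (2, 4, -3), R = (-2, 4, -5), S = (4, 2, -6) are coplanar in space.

Yes

The four points are coplanar iff the 3×3 determinant with rows PQ, PR, PS is zero.
Rows: (-2, -2, -5), (-6, -2, -7), (0, -4, -8).
Expanding along the first row: (-2)(-12) − (-2)(48) + (-5)(24) = 0.
Zero determinant ⇒ coplanar.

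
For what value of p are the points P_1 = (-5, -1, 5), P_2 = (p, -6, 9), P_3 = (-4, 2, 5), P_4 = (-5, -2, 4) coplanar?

Coplanarity ⇔ det[P_1P_2; P_1P_3; P_1P_4] = 0.
Expanding, this is linear in p: (-3)p + (-24) = 0.
So p = -8.

-8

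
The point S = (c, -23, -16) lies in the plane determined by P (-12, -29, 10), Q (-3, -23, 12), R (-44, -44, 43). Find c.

4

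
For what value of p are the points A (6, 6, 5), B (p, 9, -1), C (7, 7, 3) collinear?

Direction AC = (1, 1, -2). From the y-coordinate of B, the parameter along the line is τ = (9 − 6)/1 = 3.
Then p = 6 + 3·(1) = 9.

9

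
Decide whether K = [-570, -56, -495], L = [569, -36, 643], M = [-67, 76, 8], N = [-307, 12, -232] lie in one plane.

No

The four points are coplanar iff the 3×3 determinant with rows KL, KM, KN is zero.
Rows: (1139, 20, 1138), (503, 132, 503), (263, 68, 263).
Expanding along the first row: (1139)(512) − (20)(0) + (1138)(-512) = 512.
Nonzero ⇒ not coplanar.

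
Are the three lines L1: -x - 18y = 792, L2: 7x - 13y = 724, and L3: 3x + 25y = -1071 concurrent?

Intersecting L1 and L2: solving the 2×2 system gives (x, y) = (2736/139, -6268/139).
Substitute into L3: (3)(2736/139) + (25)(-6268/139) = -148492/139.
But L3 requires -1071 ≠ -148492/139, so the three lines have no common point.

No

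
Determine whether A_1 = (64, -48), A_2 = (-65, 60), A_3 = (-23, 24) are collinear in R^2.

No

A_1A_2 = (-129, 108), A_1A_3 = (-87, 72).
Twice the signed area of △A_1A_2A_3 is (-129)(72) − (108)(-87) = 108.
The area is nonzero, so the three points are not collinear.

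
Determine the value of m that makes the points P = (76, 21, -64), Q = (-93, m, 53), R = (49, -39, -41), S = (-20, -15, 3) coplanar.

-31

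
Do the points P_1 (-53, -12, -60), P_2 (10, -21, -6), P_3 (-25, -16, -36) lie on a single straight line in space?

Yes

P_1P_2 = (63, -9, 54), P_1P_3 = (28, -4, 24).
P_1P_2 × P_1P_3 = (0, 0, 0).
The cross product vanishes, so the three points are collinear.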